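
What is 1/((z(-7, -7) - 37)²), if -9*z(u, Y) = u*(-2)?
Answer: 81/120409 ≈ 0.00067271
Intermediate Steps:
z(u, Y) = 2*u/9 (z(u, Y) = -u*(-2)/9 = -(-2)*u/9 = 2*u/9)
1/((z(-7, -7) - 37)²) = 1/(((2/9)*(-7) - 37)²) = 1/((-14/9 - 37)²) = 1/((-347/9)²) = 1/(120409/81) = 81/120409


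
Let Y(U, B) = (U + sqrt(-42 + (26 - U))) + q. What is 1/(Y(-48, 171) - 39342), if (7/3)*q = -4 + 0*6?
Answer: -965097/38016824498 - 49*sqrt(2)/19008412249 ≈ -2.5390e-5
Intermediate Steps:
q = -12/7 (q = 3*(-4 + 0*6)/7 = 3*(-4 + 0)/7 = (3/7)*(-4) = -12/7 ≈ -1.7143)
Y(U, B) = -12/7 + U + sqrt(-16 - U) (Y(U, B) = (U + sqrt(-42 + (26 - U))) - 12/7 = (U + sqrt(-16 - U)) - 12/7 = -12/7 + U + sqrt(-16 - U))
1/(Y(-48, 171) - 39342) = 1/((-12/7 - 48 + sqrt(-16 - 1*(-48))) - 39342) = 1/((-12/7 - 48 + sqrt(-16 + 48)) - 39342) = 1/((-12/7 - 48 + sqrt(32)) - 39342) = 1/((-12/7 - 48 + 4*sqrt(2)) - 39342) = 1/((-348/7 + 4*sqrt(2)) - 39342) = 1/(-275742/7 + 4*sqrt(2))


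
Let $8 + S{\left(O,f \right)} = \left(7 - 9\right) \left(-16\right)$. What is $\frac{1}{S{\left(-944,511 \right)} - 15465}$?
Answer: $- \frac{1}{15441} \approx -6.4763 \cdot 10^{-5}$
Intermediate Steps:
$S{\left(O,f \right)} = 24$ ($S{\left(O,f \right)} = -8 + \left(7 - 9\right) \left(-16\right) = -8 - -32 = -8 + 32 = 24$)
$\frac{1}{S{\left(-944,511 \right)} - 15465} = \frac{1}{24 - 15465} = \frac{1}{-15441} = - \frac{1}{15441}$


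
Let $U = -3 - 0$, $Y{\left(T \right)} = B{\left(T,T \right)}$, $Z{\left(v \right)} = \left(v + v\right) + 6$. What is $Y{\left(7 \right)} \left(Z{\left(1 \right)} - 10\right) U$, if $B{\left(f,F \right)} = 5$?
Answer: $30$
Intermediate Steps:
$Z{\left(v \right)} = 6 + 2 v$ ($Z{\left(v \right)} = 2 v + 6 = 6 + 2 v$)
$Y{\left(T \right)} = 5$
$U = -3$ ($U = -3 + 0 = -3$)
$Y{\left(7 \right)} \left(Z{\left(1 \right)} - 10\right) U = 5 \left(\left(6 + 2 \cdot 1\right) - 10\right) \left(-3\right) = 5 \left(\left(6 + 2\right) - 10\right) \left(-3\right) = 5 \left(8 - 10\right) \left(-3\right) = 5 \left(-2\right) \left(-3\right) = \left(-10\right) \left(-3\right) = 30$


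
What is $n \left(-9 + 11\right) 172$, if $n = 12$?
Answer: $4128$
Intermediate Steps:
$n \left(-9 + 11\right) 172 = 12 \left(-9 + 11\right) 172 = 12 \cdot 2 \cdot 172 = 24 \cdot 172 = 4128$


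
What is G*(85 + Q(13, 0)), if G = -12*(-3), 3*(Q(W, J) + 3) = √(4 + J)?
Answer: 2976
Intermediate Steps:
Q(W, J) = -3 + √(4 + J)/3
G = 36
G*(85 + Q(13, 0)) = 36*(85 + (-3 + √(4 + 0)/3)) = 36*(85 + (-3 + √4/3)) = 36*(85 + (-3 + (⅓)*2)) = 36*(85 + (-3 + ⅔)) = 36*(85 - 7/3) = 36*(248/3) = 2976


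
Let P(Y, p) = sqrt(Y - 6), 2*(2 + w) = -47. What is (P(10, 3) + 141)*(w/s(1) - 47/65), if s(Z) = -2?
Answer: 34397/20 ≈ 1719.8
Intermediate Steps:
w = -51/2 (w = -2 + (1/2)*(-47) = -2 - 47/2 = -51/2 ≈ -25.500)
P(Y, p) = sqrt(-6 + Y)
(P(10, 3) + 141)*(w/s(1) - 47/65) = (sqrt(-6 + 10) + 141)*(-51/2/(-2) - 47/65) = (sqrt(4) + 141)*(-51/2*(-1/2) - 47*1/65) = (2 + 141)*(51/4 - 47/65) = 143*(3127/260) = 34397/20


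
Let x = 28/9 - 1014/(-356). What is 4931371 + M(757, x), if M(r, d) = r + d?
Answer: 7901278603/1602 ≈ 4.9321e+6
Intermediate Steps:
x = 9547/1602 (x = 28*(1/9) - 1014*(-1/356) = 28/9 + 507/178 = 9547/1602 ≈ 5.9594)
M(r, d) = d + r
4931371 + M(757, x) = 4931371 + (9547/1602 + 757) = 4931371 + 1222261/1602 = 7901278603/1602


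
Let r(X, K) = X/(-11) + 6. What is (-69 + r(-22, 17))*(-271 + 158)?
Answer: 6893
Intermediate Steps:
r(X, K) = 6 - X/11 (r(X, K) = X*(-1/11) + 6 = -X/11 + 6 = 6 - X/11)
(-69 + r(-22, 17))*(-271 + 158) = (-69 + (6 - 1/11*(-22)))*(-271 + 158) = (-69 + (6 + 2))*(-113) = (-69 + 8)*(-113) = -61*(-113) = 6893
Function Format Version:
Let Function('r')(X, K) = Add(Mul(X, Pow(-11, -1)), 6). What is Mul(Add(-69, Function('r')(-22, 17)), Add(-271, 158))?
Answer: 6893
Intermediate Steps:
Function('r')(X, K) = Add(6, Mul(Rational(-1, 11), X)) (Function('r')(X, K) = Add(Mul(X, Rational(-1, 11)), 6) = Add(Mul(Rational(-1, 11), X), 6) = Add(6, Mul(Rational(-1, 11), X)))
Mul(Add(-69, Function('r')(-22, 17)), Add(-271, 158)) = Mul(Add(-69, Add(6, Mul(Rational(-1, 11), -22))), Add(-271, 158)) = Mul(Add(-69, Add(6, 2)), -113) = Mul(Add(-69, 8), -113) = Mul(-61, -113) = 6893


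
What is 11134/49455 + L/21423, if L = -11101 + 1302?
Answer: -82028621/353158155 ≈ -0.23227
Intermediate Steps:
L = -9799
11134/49455 + L/21423 = 11134/49455 - 9799/21423 = -82028621/353158155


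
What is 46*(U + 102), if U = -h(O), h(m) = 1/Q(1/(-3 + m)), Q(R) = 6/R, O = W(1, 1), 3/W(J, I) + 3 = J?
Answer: 126730/27 ≈ 4693.7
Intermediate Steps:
W(J, I) = 3/(-3 + J)
O = -3/2 (O = 3/(-3 + 1) = 3/(-2) = 3*(-½) = -3/2 ≈ -1.5000)
h(m) = 1/(-18 + 6*m) (h(m) = 1/(6/(1/(-3 + m))) = 1/(6*(-3 + m)) = 1/(-18 + 6*m))
U = 1/27 (U = -1/(6*(-3 - 3/2)) = -1/(6*(-9/2)) = -(-2)/(6*9) = -1*(-1/27) = 1/27 ≈ 0.037037)
46*(U + 102) = 46*(1/27 + 102) = 46*(2755/27) = 126730/27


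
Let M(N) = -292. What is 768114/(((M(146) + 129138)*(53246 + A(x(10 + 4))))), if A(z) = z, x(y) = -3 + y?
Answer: 384057/3430975711 ≈ 0.00011194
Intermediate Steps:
768114/(((M(146) + 129138)*(53246 + A(x(10 + 4))))) = 768114/(((-292 + 129138)*(53246 + (-3 + (10 + 4))))) = 768114/((128846*(53246 + (-3 + 14)))) = 768114/((128846*(53246 + 11))) = 768114/((128846*53257)) = 768114/6861951422 = 768114*(1/6861951422) = 384057/3430975711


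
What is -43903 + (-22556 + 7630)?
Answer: -58829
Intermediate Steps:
-43903 + (-22556 + 7630) = -43903 - 14926 = -58829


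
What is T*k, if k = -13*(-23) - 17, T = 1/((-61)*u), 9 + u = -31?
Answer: 141/1220 ≈ 0.11557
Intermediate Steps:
u = -40 (u = -9 - 31 = -40)
T = 1/2440 (T = 1/(-61*(-40)) = -1/61*(-1/40) = 1/2440 ≈ 0.00040984)
k = 282 (k = 299 - 17 = 282)
T*k = (1/2440)*282 = 141/1220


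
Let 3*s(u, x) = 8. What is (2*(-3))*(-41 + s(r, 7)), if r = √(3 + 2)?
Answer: 230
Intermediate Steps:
r = √5 ≈ 2.2361
s(u, x) = 8/3 (s(u, x) = (⅓)*8 = 8/3)
(2*(-3))*(-41 + s(r, 7)) = (2*(-3))*(-41 + 8/3) = -6*(-115/3) = 230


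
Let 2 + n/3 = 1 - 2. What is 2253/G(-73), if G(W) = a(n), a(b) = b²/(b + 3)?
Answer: -1502/9 ≈ -166.89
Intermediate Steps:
n = -9 (n = -6 + 3*(1 - 2) = -6 + 3*(-1) = -6 - 3 = -9)
a(b) = b²/(3 + b)
G(W) = -27/2 (G(W) = (-9)²/(3 - 9) = 81/(-6) = 81*(-⅙) = -27/2)
2253/G(-73) = 2253/(-27/2) = 2253*(-2/27) = -1502/9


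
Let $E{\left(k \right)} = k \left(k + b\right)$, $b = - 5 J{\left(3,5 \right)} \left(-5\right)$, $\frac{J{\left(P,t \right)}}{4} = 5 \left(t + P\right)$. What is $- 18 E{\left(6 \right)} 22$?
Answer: $-9518256$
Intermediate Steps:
$J{\left(P,t \right)} = 20 P + 20 t$ ($J{\left(P,t \right)} = 4 \cdot 5 \left(t + P\right) = 4 \cdot 5 \left(P + t\right) = 4 \left(5 P + 5 t\right) = 20 P + 20 t$)
$b = 4000$ ($b = - 5 \left(20 \cdot 3 + 20 \cdot 5\right) \left(-5\right) = - 5 \left(60 + 100\right) \left(-5\right) = \left(-5\right) 160 \left(-5\right) = \left(-800\right) \left(-5\right) = 4000$)
$E{\left(k \right)} = k \left(4000 + k\right)$ ($E{\left(k \right)} = k \left(k + 4000\right) = k \left(4000 + k\right)$)
$- 18 E{\left(6 \right)} 22 = - 18 \cdot 6 \left(4000 + 6\right) 22 = - 18 \cdot 6 \cdot 4006 \cdot 22 = \left(-18\right) 24036 \cdot 22 = \left(-432648\right) 22 = -9518256$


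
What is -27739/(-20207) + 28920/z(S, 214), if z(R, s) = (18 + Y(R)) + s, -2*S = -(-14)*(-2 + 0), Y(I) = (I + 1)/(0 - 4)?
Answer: 214806497/1677181 ≈ 128.08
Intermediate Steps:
Y(I) = -¼ - I/4 (Y(I) = (1 + I)/(-4) = (1 + I)*(-¼) = -¼ - I/4)
S = 14 (S = -(-7)*(-2*(-2 + 0))/2 = -(-7)*(-2*(-2))/2 = -(-7)*4/2 = -½*(-28) = 14)
z(R, s) = 71/4 + s - R/4 (z(R, s) = (18 + (-¼ - R/4)) + s = (71/4 - R/4) + s = 71/4 + s - R/4)
-27739/(-20207) + 28920/z(S, 214) = -27739/(-20207) + 28920/(71/4 + 214 - ¼*14) = -27739*(-1/20207) + 28920/(71/4 + 214 - 7/2) = 27739/20207 + 28920/(913/4) = 27739/20207 + 28920*(4/913) = 27739/20207 + 115680/913 = 214806497/1677181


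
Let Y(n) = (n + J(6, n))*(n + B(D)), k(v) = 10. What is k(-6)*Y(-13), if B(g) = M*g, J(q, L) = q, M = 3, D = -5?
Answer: 1960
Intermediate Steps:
B(g) = 3*g
Y(n) = (-15 + n)*(6 + n) (Y(n) = (n + 6)*(n + 3*(-5)) = (6 + n)*(n - 15) = (6 + n)*(-15 + n) = (-15 + n)*(6 + n))
k(-6)*Y(-13) = 10*(-90 + (-13)² - 9*(-13)) = 10*(-90 + 169 + 117) = 10*196 = 1960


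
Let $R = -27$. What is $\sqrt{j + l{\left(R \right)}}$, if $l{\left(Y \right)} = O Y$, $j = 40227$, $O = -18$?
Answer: $\sqrt{40713} \approx 201.77$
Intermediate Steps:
$l{\left(Y \right)} = - 18 Y$
$\sqrt{j + l{\left(R \right)}} = \sqrt{40227 - -486} = \sqrt{40227 + 486} = \sqrt{40713}$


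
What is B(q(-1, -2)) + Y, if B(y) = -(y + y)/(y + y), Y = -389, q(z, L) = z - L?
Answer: -390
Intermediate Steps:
B(y) = -1 (B(y) = -2*y/(2*y) = -2*y*1/(2*y) = -1*1 = -1)
B(q(-1, -2)) + Y = -1 - 389 = -390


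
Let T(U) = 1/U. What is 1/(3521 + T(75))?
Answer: 75/264076 ≈ 0.00028401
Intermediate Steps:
1/(3521 + T(75)) = 1/(3521 + 1/75) = 1/(264076/75) = 75/264076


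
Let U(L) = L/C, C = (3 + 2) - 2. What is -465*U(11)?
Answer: -1705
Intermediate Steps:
C = 3 (C = 5 - 2 = 3)
U(L) = L/3
-465*U(11) = -155*11 = -465*11/3 = -1705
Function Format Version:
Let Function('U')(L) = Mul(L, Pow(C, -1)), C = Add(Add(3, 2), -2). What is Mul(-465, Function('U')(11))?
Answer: -1705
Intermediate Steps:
C = 3 (C = Add(5, -2) = 3)
Function('U')(L) = Mul(Rational(1, 3), L) (Function('U')(L) = Mul(L, Pow(3, -1)) = Mul(L, Rational(1, 3)) = Mul(Rational(1, 3), L))
Mul(-465, Function('U')(11)) = Mul(-465, Mul(Rational(1, 3), 11)) = Mul(-465, Rational(11, 3)) = -1705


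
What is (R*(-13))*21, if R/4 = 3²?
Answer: -9828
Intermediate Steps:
R = 36 (R = 4*3² = 4*9 = 36)
(R*(-13))*21 = (36*(-13))*21 = -468*21 = -9828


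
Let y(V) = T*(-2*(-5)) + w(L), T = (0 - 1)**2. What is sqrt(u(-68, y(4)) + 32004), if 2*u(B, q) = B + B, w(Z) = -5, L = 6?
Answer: 8*sqrt(499) ≈ 178.71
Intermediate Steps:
T = 1 (T = (-1)**2 = 1)
y(V) = 5 (y(V) = 1*(-2*(-5)) - 5 = 1*10 - 5 = 10 - 5 = 5)
u(B, q) = B (u(B, q) = (B + B)/2 = (2*B)/2 = B)
sqrt(u(-68, y(4)) + 32004) = sqrt(-68 + 32004) = sqrt(31936) = 8*sqrt(499)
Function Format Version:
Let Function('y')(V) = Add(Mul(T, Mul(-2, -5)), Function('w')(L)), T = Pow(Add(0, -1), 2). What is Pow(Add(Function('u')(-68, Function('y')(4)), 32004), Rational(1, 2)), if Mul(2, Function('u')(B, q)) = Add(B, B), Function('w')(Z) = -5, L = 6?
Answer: Mul(8, Pow(499, Rational(1, 2))) ≈ 178.71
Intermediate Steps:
T = 1 (T = Pow(-1, 2) = 1)
Function('y')(V) = 5 (Function('y')(V) = Add(Mul(1, Mul(-2, -5)), -5) = Add(Mul(1, 10), -5) = Add(10, -5) = 5)
Function('u')(B, q) = B (Function('u')(B, q) = Mul(Rational(1, 2), Add(B, B)) = Mul(Rational(1, 2), Mul(2, B)) = B)
Pow(Add(Function('u')(-68, Function('y')(4)), 32004), Rational(1, 2)) = Pow(Add(-68, 32004), Rational(1, 2)) = Pow(31936, Rational(1, 2)) = Mul(8, Pow(499, Rational(1, 2)))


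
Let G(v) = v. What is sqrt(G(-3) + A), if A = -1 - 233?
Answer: I*sqrt(237) ≈ 15.395*I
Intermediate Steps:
A = -234
sqrt(G(-3) + A) = sqrt(-3 - 234) = sqrt(-237) = I*sqrt(237)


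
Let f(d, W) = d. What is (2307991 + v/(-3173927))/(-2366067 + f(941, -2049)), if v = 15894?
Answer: -7325394934763/7506737269802 ≈ -0.97584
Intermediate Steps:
(2307991 + v/(-3173927))/(-2366067 + f(941, -2049)) = (2307991 + 15894/(-3173927))/(-2366067 + 941) = (2307991 + 15894*(-1/3173927))/(-2365126) = (2307991 - 15894/3173927)*(-1/2365126) = (7325394934763/3173927)*(-1/2365126) = -7325394934763/7506737269802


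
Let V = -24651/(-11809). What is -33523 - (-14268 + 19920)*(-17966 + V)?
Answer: 1198595911529/11809 ≈ 1.0150e+8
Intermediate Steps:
V = 24651/11809 (V = -24651*(-1/11809) = 24651/11809 ≈ 2.0875)
-33523 - (-14268 + 19920)*(-17966 + V) = -33523 - (-14268 + 19920)*(-17966 + 24651/11809) = -33523 - 5652*(-212135843)/11809 = -33523 - 1*(-1198991784636/11809) = -33523 + 1198991784636/11809 = 1198595911529/11809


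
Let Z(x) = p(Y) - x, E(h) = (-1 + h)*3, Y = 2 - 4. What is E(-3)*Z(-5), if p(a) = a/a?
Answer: -72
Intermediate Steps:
Y = -2
E(h) = -3 + 3*h
p(a) = 1
Z(x) = 1 - x
E(-3)*Z(-5) = (-3 + 3*(-3))*(1 - 1*(-5)) = (-3 - 9)*(1 + 5) = -12*6 = -72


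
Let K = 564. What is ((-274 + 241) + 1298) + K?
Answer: 1829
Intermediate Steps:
((-274 + 241) + 1298) + K = ((-274 + 241) + 1298) + 564 = (-33 + 1298) + 564 = 1265 + 564 = 1829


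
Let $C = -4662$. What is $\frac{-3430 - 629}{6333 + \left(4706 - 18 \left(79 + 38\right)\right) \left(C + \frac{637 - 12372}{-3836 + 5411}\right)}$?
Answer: $\frac{255717}{764457061} \approx 0.00033451$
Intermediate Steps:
$\frac{-3430 - 629}{6333 + \left(4706 - 18 \left(79 + 38\right)\right) \left(C + \frac{637 - 12372}{-3836 + 5411}\right)} = \frac{-3430 - 629}{6333 + \left(4706 - 18 \left(79 + 38\right)\right) \left(-4662 + \frac{637 - 12372}{-3836 + 5411}\right)} = - \frac{4059}{6333 + \left(4706 - 2106\right) \left(-4662 - \frac{11735}{1575}\right)} = - \frac{4059}{6333 + \left(4706 - 2106\right) \left(-4662 - \frac{2347}{315}\right)} = - \frac{4059}{6333 + 2600 \left(-4662 - \frac{2347}{315}\right)} = - \frac{4059}{6333 + 2600 \left(- \frac{1470877}{315}\right)} = - \frac{4059}{6333 - \frac{764856040}{63}} = - \frac{4059}{- \frac{764457061}{63}} = \left(-4059\right) \left(- \frac{63}{764457061}\right) = \frac{255717}{764457061}$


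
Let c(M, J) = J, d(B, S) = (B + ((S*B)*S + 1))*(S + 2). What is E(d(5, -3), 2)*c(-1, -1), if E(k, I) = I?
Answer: -2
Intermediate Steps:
d(B, S) = (2 + S)*(1 + B + B*S**2) (d(B, S) = (B + ((B*S)*S + 1))*(2 + S) = (B + (B*S**2 + 1))*(2 + S) = (B + (1 + B*S**2))*(2 + S) = (1 + B + B*S**2)*(2 + S) = (2 + S)*(1 + B + B*S**2))
E(d(5, -3), 2)*c(-1, -1) = 2*(-1) = -2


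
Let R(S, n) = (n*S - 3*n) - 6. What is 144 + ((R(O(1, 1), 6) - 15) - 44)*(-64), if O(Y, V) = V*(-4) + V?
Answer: 6608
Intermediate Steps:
O(Y, V) = -3*V (O(Y, V) = -4*V + V = -3*V)
R(S, n) = -6 - 3*n + S*n (R(S, n) = (S*n - 3*n) - 6 = (-3*n + S*n) - 6 = -6 - 3*n + S*n)
144 + ((R(O(1, 1), 6) - 15) - 44)*(-64) = 144 + (((-6 - 3*6 - 3*1*6) - 15) - 44)*(-64) = 144 + (((-6 - 18 - 3*6) - 15) - 44)*(-64) = 144 + (((-6 - 18 - 18) - 15) - 44)*(-64) = 144 + ((-42 - 15) - 44)*(-64) = 144 + (-57 - 44)*(-64) = 144 - 101*(-64) = 144 + 6464 = 6608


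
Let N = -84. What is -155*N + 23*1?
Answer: 13043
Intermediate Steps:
-155*N + 23*1 = -155*(-84) + 23*1 = 13020 + 23 = 13043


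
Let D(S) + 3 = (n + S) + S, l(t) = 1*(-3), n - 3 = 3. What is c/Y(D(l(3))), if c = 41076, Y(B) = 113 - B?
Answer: 10269/29 ≈ 354.10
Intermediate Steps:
n = 6 (n = 3 + 3 = 6)
l(t) = -3
D(S) = 3 + 2*S (D(S) = -3 + ((6 + S) + S) = -3 + (6 + 2*S) = 3 + 2*S)
c/Y(D(l(3))) = 41076/(113 - (3 + 2*(-3))) = 41076/(113 - (3 - 6)) = 41076/(113 - 1*(-3)) = 41076/(113 + 3) = 41076/116 = 41076*(1/116) = 10269/29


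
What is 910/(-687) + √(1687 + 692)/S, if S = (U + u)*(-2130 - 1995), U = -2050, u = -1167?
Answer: -910/687 + √2379/13270125 ≈ -1.3246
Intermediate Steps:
S = 13270125 (S = (-2050 - 1167)*(-2130 - 1995) = -3217*(-4125) = 13270125)
910/(-687) + √(1687 + 692)/S = 910/(-687) + √(1687 + 692)/13270125 = 910*(-1/687) + √2379*(1/13270125) = -910/687 + √2379/13270125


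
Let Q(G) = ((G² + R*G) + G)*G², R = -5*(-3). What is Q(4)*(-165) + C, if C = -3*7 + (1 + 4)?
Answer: -211216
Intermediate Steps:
R = 15
Q(G) = G²*(G² + 16*G) (Q(G) = ((G² + 15*G) + G)*G² = (G² + 16*G)*G² = G²*(G² + 16*G))
C = -16 (C = -21 + 5 = -16)
Q(4)*(-165) + C = (4³*(16 + 4))*(-165) - 16 = (64*20)*(-165) - 16 = 1280*(-165) - 16 = -211200 - 16 = -211216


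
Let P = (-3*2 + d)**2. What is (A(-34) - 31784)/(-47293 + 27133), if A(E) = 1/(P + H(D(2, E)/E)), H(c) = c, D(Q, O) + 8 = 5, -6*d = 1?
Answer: 185356189/117568080 ≈ 1.5766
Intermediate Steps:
d = -1/6 (d = -1/6*1 = -1/6 ≈ -0.16667)
D(Q, O) = -3 (D(Q, O) = -8 + 5 = -3)
P = 1369/36 (P = (-3*2 - 1/6)**2 = (-6 - 1/6)**2 = (-37/6)**2 = 1369/36 ≈ 38.028)
A(E) = 1/(1369/36 - 3/E)
(A(-34) - 31784)/(-47293 + 27133) = (36*(-34)/(-108 + 1369*(-34)) - 31784)/(-47293 + 27133) = (36*(-34)/(-108 - 46546) - 31784)/(-20160) = (36*(-34)/(-46654) - 31784)*(-1/20160) = (36*(-34)*(-1/46654) - 31784)*(-1/20160) = (612/23327 - 31784)*(-1/20160) = -741424756/23327*(-1/20160) = 185356189/117568080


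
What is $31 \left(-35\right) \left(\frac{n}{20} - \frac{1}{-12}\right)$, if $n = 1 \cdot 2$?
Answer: $- \frac{2387}{12} \approx -198.92$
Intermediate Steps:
$n = 2$
$31 \left(-35\right) \left(\frac{n}{20} - \frac{1}{-12}\right) = 31 \left(-35\right) \left(\frac{2}{20} - \frac{1}{-12}\right) = - 1085 \left(2 \cdot \frac{1}{20} - - \frac{1}{12}\right) = - 1085 \left(\frac{1}{10} + \frac{1}{12}\right) = \left(-1085\right) \frac{11}{60} = - \frac{2387}{12}$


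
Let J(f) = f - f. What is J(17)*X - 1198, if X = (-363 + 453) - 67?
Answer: -1198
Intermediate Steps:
J(f) = 0
X = 23 (X = 90 - 67 = 23)
J(17)*X - 1198 = 0*23 - 1198 = 0 - 1198 = -1198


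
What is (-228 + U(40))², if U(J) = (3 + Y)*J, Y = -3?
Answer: 51984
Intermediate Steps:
U(J) = 0 (U(J) = (3 - 3)*J = 0*J = 0)
(-228 + U(40))² = (-228 + 0)² = (-228)² = 51984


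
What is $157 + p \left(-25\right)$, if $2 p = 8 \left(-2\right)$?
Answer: $357$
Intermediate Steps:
$p = -8$ ($p = \frac{8 \left(-2\right)}{2} = \frac{1}{2} \left(-16\right) = -8$)
$157 + p \left(-25\right) = 157 - -200 = 157 + 200 = 357$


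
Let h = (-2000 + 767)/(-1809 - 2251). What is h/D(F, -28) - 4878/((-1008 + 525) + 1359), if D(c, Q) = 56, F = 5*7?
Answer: -92331831/16597280 ≈ -5.5631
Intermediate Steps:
F = 35
h = 1233/4060 (h = -1233/(-4060) = -1233*(-1/4060) = 1233/4060 ≈ 0.30369)
h/D(F, -28) - 4878/((-1008 + 525) + 1359) = (1233/4060)/56 - 4878/((-1008 + 525) + 1359) = (1233/4060)*(1/56) - 4878/(-483 + 1359) = 1233/227360 - 4878/876 = 1233/227360 - 4878*1/876 = 1233/227360 - 813/146 = -92331831/16597280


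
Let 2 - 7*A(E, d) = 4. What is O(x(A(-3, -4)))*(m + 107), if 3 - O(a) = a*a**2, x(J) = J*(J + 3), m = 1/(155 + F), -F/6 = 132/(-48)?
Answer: 14968180757/40353607 ≈ 370.93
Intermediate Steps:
A(E, d) = -2/7 (A(E, d) = 2/7 - 1/7*4 = 2/7 - 4/7 = -2/7)
F = 33/2 (F = -792/(-48) = -792*(-1)/48 = -6*(-11/4) = 33/2 ≈ 16.500)
m = 2/343 (m = 1/(155 + 33/2) = 1/(343/2) = 2/343 ≈ 0.0058309)
x(J) = J*(3 + J)
O(a) = 3 - a**3 (O(a) = 3 - a*a**2 = 3 - a**3)
O(x(A(-3, -4)))*(m + 107) = (3 - (-2*(3 - 2/7)/7)**3)*(2/343 + 107) = (3 - (-2/7*19/7)**3)*(36703/343) = (3 - (-38/49)**3)*(36703/343) = (3 - 1*(-54872/117649))*(36703/343) = (3 + 54872/117649)*(36703/343) = (407819/117649)*(36703/343) = 14968180757/40353607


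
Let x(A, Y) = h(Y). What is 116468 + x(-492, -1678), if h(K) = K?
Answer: 114790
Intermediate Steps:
x(A, Y) = Y
116468 + x(-492, -1678) = 116468 - 1678 = 114790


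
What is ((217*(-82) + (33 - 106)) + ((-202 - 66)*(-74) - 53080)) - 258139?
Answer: -309254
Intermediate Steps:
((217*(-82) + (33 - 106)) + ((-202 - 66)*(-74) - 53080)) - 258139 = ((-17794 - 73) + (-268*(-74) - 53080)) - 258139 = (-17867 + (19832 - 53080)) - 258139 = (-17867 - 33248) - 258139 = -51115 - 258139 = -309254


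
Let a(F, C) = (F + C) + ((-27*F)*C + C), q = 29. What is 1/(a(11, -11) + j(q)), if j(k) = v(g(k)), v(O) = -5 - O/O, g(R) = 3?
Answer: 1/3250 ≈ 0.00030769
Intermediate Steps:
v(O) = -6 (v(O) = -5 - 1*1 = -5 - 1 = -6)
a(F, C) = F + 2*C - 27*C*F (a(F, C) = (C + F) + (-27*C*F + C) = (C + F) + (C - 27*C*F) = F + 2*C - 27*C*F)
j(k) = -6
1/(a(11, -11) + j(q)) = 1/((11 + 2*(-11) - 27*(-11)*11) - 6) = 1/((11 - 22 + 3267) - 6) = 1/(3256 - 6) = 1/3250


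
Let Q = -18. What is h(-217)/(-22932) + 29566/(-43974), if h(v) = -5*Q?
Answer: -2706211/4001634 ≈ -0.67628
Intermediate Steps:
h(v) = 90 (h(v) = -5*(-18) = 90)
h(-217)/(-22932) + 29566/(-43974) = 90/(-22932) + 29566/(-43974) = 90*(-1/22932) + 29566*(-1/43974) = -5/1274 - 14783/21987 = -2706211/4001634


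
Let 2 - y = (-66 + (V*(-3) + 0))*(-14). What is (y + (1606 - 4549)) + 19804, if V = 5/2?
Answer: 15834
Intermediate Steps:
V = 5/2 (V = 5*(½) = 5/2 ≈ 2.5000)
y = -1027 (y = 2 - (-66 + ((5/2)*(-3) + 0))*(-14) = 2 - (-66 + (-15/2 + 0))*(-14) = 2 - (-66 - 15/2)*(-14) = 2 - (-147)*(-14)/2 = 2 - 1*1029 = 2 - 1029 = -1027)
(y + (1606 - 4549)) + 19804 = (-1027 + (1606 - 4549)) + 19804 = (-1027 - 2943) + 19804 = -3970 + 19804 = 15834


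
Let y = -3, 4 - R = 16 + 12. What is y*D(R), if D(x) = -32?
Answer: 96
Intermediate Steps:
R = -24 (R = 4 - (16 + 12) = 4 - 1*28 = 4 - 28 = -24)
y*D(R) = -3*(-32) = 96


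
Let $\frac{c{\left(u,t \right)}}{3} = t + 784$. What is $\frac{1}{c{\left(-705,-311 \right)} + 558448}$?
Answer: $\frac{1}{559867} \approx 1.7861 \cdot 10^{-6}$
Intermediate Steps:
$c{\left(u,t \right)} = 2352 + 3 t$ ($c{\left(u,t \right)} = 3 \left(t + 784\right) = 3 \left(784 + t\right) = 2352 + 3 t$)
$\frac{1}{c{\left(-705,-311 \right)} + 558448} = \frac{1}{\left(2352 + 3 \left(-311\right)\right) + 558448} = \frac{1}{\left(2352 - 933\right) + 558448} = \frac{1}{1419 + 558448} = \frac{1}{559867}$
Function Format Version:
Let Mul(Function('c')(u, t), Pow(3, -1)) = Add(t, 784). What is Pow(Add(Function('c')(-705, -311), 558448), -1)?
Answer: Rational(1, 559867) ≈ 1.7861e-6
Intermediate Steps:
Function('c')(u, t) = Add(2352, Mul(3, t)) (Function('c')(u, t) = Mul(3, Add(t, 784)) = Mul(3, Add(784, t)) = Add(2352, Mul(3, t)))
Pow(Add(Function('c')(-705, -311), 558448), -1) = Pow(Add(Add(2352, Mul(3, -311)), 558448), -1) = Pow(Add(Add(2352, -933), 558448), -1) = Pow(Add(1419, 558448), -1) = Pow(559867, -1) = Rational(1, 559867)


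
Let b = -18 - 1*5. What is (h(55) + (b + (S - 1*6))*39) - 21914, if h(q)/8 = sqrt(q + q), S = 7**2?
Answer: -21134 + 8*sqrt(110) ≈ -21050.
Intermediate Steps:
S = 49
h(q) = 8*sqrt(2)*sqrt(q) (h(q) = 8*sqrt(q + q) = 8*sqrt(2*q) = 8*(sqrt(2)*sqrt(q)) = 8*sqrt(2)*sqrt(q))
b = -23 (b = -18 - 5 = -23)
(h(55) + (b + (S - 1*6))*39) - 21914 = (8*sqrt(2)*sqrt(55) + (-23 + (49 - 1*6))*39) - 21914 = (8*sqrt(110) + (-23 + (49 - 6))*39) - 21914 = (8*sqrt(110) + (-23 + 43)*39) - 21914 = (8*sqrt(110) + 20*39) - 21914 = (8*sqrt(110) + 780) - 21914 = (780 + 8*sqrt(110)) - 21914 = -21134 + 8*sqrt(110)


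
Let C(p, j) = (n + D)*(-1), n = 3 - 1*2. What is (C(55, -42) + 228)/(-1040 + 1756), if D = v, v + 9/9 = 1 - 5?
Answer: 58/179 ≈ 0.32402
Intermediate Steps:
v = -5 (v = -1 + (1 - 5) = -1 - 4 = -5)
n = 1 (n = 3 - 2 = 1)
D = -5
C(p, j) = 4 (C(p, j) = (1 - 5)*(-1) = -4*(-1) = 4)
(C(55, -42) + 228)/(-1040 + 1756) = (4 + 228)/(-1040 + 1756) = 232/716 = 232*(1/716) = 58/179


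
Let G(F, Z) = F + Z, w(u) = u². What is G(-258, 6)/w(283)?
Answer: -252/80089 ≈ -0.0031465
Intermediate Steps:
G(-258, 6)/w(283) = (-258 + 6)/(283²) = -252/80089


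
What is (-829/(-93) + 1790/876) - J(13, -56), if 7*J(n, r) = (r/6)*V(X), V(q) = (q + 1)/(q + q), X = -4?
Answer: 25928/2263 ≈ 11.457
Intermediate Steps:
V(q) = (1 + q)/(2*q) (V(q) = (1 + q)/((2*q)) = (1 + q)*(1/(2*q)) = (1 + q)/(2*q))
J(n, r) = r/112 (J(n, r) = ((r/6)*((1/2)*(1 - 4)/(-4)))/7 = ((r*(1/6))*((1/2)*(-1/4)*(-3)))/7 = ((r/6)*(3/8))/7 = (r/16)/7 = r/112)
(-829/(-93) + 1790/876) - J(13, -56) = (-829/(-93) + 1790/876) - (-56)/112 = (-829*(-1/93) + 1790*(1/876)) - 1*(-1/2) = (829/93 + 895/438) + 1/2 = 49593/4526 + 1/2 = 25928/2263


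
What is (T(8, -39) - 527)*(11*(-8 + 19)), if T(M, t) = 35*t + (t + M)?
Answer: -232683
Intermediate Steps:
T(M, t) = M + 36*t (T(M, t) = 35*t + (M + t) = M + 36*t)
(T(8, -39) - 527)*(11*(-8 + 19)) = ((8 + 36*(-39)) - 527)*(11*(-8 + 19)) = ((8 - 1404) - 527)*(11*11) = (-1396 - 527)*121 = -1923*121 = -232683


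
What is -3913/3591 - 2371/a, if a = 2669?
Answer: -2708294/1369197 ≈ -1.9780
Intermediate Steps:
-3913/3591 - 2371/a = -3913/3591 - 2371/2669 = -3913*1/3591 - 2371*1/2669 = -559/513 - 2371/2669 = -2708294/1369197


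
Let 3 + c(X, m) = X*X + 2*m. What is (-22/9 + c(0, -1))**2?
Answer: 4489/81 ≈ 55.420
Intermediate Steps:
c(X, m) = -3 + X**2 + 2*m (c(X, m) = -3 + (X*X + 2*m) = -3 + (X**2 + 2*m) = -3 + X**2 + 2*m)
(-22/9 + c(0, -1))**2 = (-22/9 + (-3 + 0**2 + 2*(-1)))**2 = (-22*1/9 + (-3 + 0 - 2))**2 = (-22/9 - 5)**2 = (-67/9)**2 = 4489/81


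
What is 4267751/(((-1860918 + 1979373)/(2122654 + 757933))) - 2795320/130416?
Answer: 2024350334126151/19505590 ≈ 1.0378e+8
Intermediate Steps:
4267751/(((-1860918 + 1979373)/(2122654 + 757933))) - 2795320/130416 = 4267751/((118455/2880587)) - 2795320*1/130416 = 4267751/((118455*(1/2880587))) - 31765/1482 = 4267751/(118455/2880587) - 31765/1482 = 4267751*(2880587/118455) - 31765/1482 = 12293628049837/118455 - 31765/1482 = 2024350334126151/19505590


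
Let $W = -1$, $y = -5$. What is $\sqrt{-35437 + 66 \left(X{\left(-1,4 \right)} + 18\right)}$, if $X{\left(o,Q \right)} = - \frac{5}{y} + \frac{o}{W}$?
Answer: $i \sqrt{34117} \approx 184.71 i$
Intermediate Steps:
$X{\left(o,Q \right)} = 1 - o$ ($X{\left(o,Q \right)} = - \frac{5}{-5} + \frac{o}{-1} = \left(-5\right) \left(- \frac{1}{5}\right) + o \left(-1\right) = 1 - o$)
$\sqrt{-35437 + 66 \left(X{\left(-1,4 \right)} + 18\right)} = \sqrt{-35437 + 66 \left(\left(1 - -1\right) + 18\right)} = \sqrt{-35437 + 66 \left(\left(1 + 1\right) + 18\right)} = \sqrt{-35437 + 66 \left(2 + 18\right)} = \sqrt{-35437 + 66 \cdot 20} = \sqrt{-35437 + 1320} = \sqrt{-34117} = i \sqrt{34117}$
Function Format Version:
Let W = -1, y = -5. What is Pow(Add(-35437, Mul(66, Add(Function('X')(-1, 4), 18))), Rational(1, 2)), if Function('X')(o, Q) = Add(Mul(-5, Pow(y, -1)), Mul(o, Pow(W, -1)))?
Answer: Mul(I, Pow(34117, Rational(1, 2))) ≈ Mul(184.71, I)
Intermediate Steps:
Function('X')(o, Q) = Add(1, Mul(-1, o)) (Function('X')(o, Q) = Add(Mul(-5, Pow(-5, -1)), Mul(o, Pow(-1, -1))) = Add(Mul(-5, Rational(-1, 5)), Mul(o, -1)) = Add(1, Mul(-1, o)))
Pow(Add(-35437, Mul(66, Add(Function('X')(-1, 4), 18))), Rational(1, 2)) = Pow(Add(-35437, Mul(66, Add(Add(1, Mul(-1, -1)), 18))), Rational(1, 2)) = Pow(Add(-35437, Mul(66, Add(Add(1, 1), 18))), Rational(1, 2)) = Pow(Add(-35437, Mul(66, Add(2, 18))), Rational(1, 2)) = Pow(Add(-35437, Mul(66, 20)), Rational(1, 2)) = Pow(Add(-35437, 1320), Rational(1, 2)) = Pow(-34117, Rational(1, 2)) = Mul(I, Pow(34117, Rational(1, 2)))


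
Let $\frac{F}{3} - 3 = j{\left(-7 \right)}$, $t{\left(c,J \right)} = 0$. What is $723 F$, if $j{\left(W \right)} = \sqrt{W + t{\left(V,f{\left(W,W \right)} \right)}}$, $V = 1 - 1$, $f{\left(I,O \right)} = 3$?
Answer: $6507 + 2169 i \sqrt{7} \approx 6507.0 + 5738.6 i$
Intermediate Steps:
$V = 0$ ($V = 1 - 1 = 0$)
$j{\left(W \right)} = \sqrt{W}$ ($j{\left(W \right)} = \sqrt{W + 0} = \sqrt{W}$)
$F = 9 + 3 i \sqrt{7}$ ($F = 9 + 3 \sqrt{-7} = 9 + 3 i \sqrt{7} \approx 9.0 + 7.9373 i$)
$723 F = 723 \left(9 + 3 i \sqrt{7}\right) = 6507 + 2169 i \sqrt{7}$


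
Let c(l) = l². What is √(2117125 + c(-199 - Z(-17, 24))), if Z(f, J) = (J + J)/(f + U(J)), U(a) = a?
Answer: √105815606/7 ≈ 1469.5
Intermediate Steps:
Z(f, J) = 2*J/(J + f) (Z(f, J) = (J + J)/(f + J) = (2*J)/(J + f) = 2*J/(J + f))
√(2117125 + c(-199 - Z(-17, 24))) = √(2117125 + (-199 - 2*24/(24 - 17))²) = √(2117125 + (-199 - 2*24/7)²) = √(2117125 + (-199 - 1*48/7)²) = √(2117125 + (-199 - 48/7)²) = √(2117125 + (-1441/7)²) = √(2117125 + 2076481/49) = √(105815606/49) = √105815606/7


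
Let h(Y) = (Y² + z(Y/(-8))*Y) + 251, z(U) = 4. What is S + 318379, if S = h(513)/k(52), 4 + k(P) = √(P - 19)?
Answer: 380843 + 15616*√33 ≈ 4.7055e+5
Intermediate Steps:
h(Y) = 251 + Y² + 4*Y (h(Y) = (Y² + 4*Y) + 251 = 251 + Y² + 4*Y)
k(P) = -4 + √(-19 + P) (k(P) = -4 + √(P - 19) = -4 + √(-19 + P))
S = 265472/(-4 + √33) (S = (251 + 513² + 4*513)/(-4 + √(-19 + 52)) = (251 + 263169 + 2052)/(-4 + √33) = 265472/(-4 + √33) ≈ 1.5217e+5)
S + 318379 = (62464 + 15616*√33) + 318379 = 380843 + 15616*√33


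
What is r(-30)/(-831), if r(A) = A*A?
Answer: -300/277 ≈ -1.0830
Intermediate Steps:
r(A) = A**2
r(-30)/(-831) = (-30)**2/(-831) = 900*(-1/831) = -300/277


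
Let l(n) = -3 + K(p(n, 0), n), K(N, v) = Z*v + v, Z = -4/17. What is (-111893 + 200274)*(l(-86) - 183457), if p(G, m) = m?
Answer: -275743240378/17 ≈ -1.6220e+10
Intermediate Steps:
Z = -4/17 (Z = -4*1/17 = -4/17 ≈ -0.23529)
K(N, v) = 13*v/17 (K(N, v) = -4*v/17 + v = 13*v/17)
l(n) = -3 + 13*n/17
(-111893 + 200274)*(l(-86) - 183457) = (-111893 + 200274)*((-3 + (13/17)*(-86)) - 183457) = 88381*((-3 - 1118/17) - 183457) = 88381*(-1169/17 - 183457) = 88381*(-3119938/17) = -275743240378/17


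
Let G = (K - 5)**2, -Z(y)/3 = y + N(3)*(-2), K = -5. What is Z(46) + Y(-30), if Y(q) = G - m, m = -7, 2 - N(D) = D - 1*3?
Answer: -19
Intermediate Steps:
N(D) = 5 - D (N(D) = 2 - (D - 1*3) = 2 - (D - 3) = 2 - (-3 + D) = 2 + (3 - D) = 5 - D)
Z(y) = 12 - 3*y (Z(y) = -3*(y + (5 - 1*3)*(-2)) = -3*(y + (5 - 3)*(-2)) = -3*(y + 2*(-2)) = -3*(y - 4) = -3*(-4 + y) = 12 - 3*y)
G = 100 (G = (-5 - 5)**2 = (-10)**2 = 100)
Y(q) = 107 (Y(q) = 100 - 1*(-7) = 100 + 7 = 107)
Z(46) + Y(-30) = (12 - 3*46) + 107 = (12 - 138) + 107 = -126 + 107 = -19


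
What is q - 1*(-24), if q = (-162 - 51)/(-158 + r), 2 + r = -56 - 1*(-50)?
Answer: 4197/166 ≈ 25.283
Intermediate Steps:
r = -8 (r = -2 + (-56 - 1*(-50)) = -2 + (-56 + 50) = -2 - 6 = -8)
q = 213/166 (q = (-162 - 51)/(-158 - 8) = -213/(-166) = -213*(-1/166) = 213/166 ≈ 1.2831)
q - 1*(-24) = 213/166 - 1*(-24) = 213/166 + 24 = 4197/166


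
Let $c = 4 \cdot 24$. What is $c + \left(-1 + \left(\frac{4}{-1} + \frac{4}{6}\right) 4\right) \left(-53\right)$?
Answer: $\frac{2567}{3} \approx 855.67$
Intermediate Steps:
$c = 96$
$c + \left(-1 + \left(\frac{4}{-1} + \frac{4}{6}\right) 4\right) \left(-53\right) = 96 + \left(-1 + \left(\frac{4}{-1} + \frac{4}{6}\right) 4\right) \left(-53\right) = 96 + \left(-1 + \left(4 \left(-1\right) + 4 \cdot \frac{1}{6}\right) 4\right) \left(-53\right) = 96 + \left(-1 + \left(-4 + \frac{2}{3}\right) 4\right) \left(-53\right) = 96 + \left(-1 - \frac{40}{3}\right) \left(-53\right) = 96 - - \frac{2279}{3} = 96 + \frac{2279}{3} = \frac{2567}{3}$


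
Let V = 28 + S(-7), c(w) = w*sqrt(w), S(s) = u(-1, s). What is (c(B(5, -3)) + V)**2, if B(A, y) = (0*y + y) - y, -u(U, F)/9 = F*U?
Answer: 1225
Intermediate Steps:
u(U, F) = -9*F*U
S(s) = 9*s (S(s) = -9*s*(-1) = 9*s)
B(A, y) = 0 (B(A, y) = (0 + y) - y = y - y = 0)
c(w) = w**(3/2)
V = -35 (V = 28 + 9*(-7) = 28 - 63 = -35)
(c(B(5, -3)) + V)**2 = (0**(3/2) - 35)**2 = (0 - 35)**2 = (-35)**2 = 1225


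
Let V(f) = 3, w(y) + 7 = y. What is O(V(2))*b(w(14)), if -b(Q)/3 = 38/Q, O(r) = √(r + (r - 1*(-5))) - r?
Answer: 342/7 - 114*√11/7 ≈ -5.1565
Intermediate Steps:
w(y) = -7 + y
O(r) = √(5 + 2*r) - r (O(r) = √(r + (r + 5)) - r = √(r + (5 + r)) - r = √(5 + 2*r) - r)
b(Q) = -114/Q
O(V(2))*b(w(14)) = (√(5 + 2*3) - 1*3)*(-114/(-7 + 14)) = (√(5 + 6) - 3)*(-114/7) = (√11 - 3)*(-114*⅐) = (-3 + √11)*(-114/7) = 342/7 - 114*√11/7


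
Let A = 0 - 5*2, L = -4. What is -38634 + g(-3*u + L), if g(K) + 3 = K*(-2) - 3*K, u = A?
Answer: -38767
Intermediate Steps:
A = -10 (A = 0 - 10 = -10)
u = -10
g(K) = -3 - 5*K (g(K) = -3 + (K*(-2) - 3*K) = -3 + (-2*K - 3*K) = -3 - 5*K)
-38634 + g(-3*u + L) = -38634 + (-3 - 5*(-3*(-10) - 4)) = -38634 + (-3 - 5*(30 - 4)) = -38634 + (-3 - 5*26) = -38634 + (-3 - 130) = -38634 - 133 = -38767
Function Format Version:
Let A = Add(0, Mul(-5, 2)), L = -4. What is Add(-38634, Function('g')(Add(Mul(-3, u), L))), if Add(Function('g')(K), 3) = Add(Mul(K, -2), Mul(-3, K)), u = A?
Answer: -38767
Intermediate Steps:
A = -10 (A = Add(0, -10) = -10)
u = -10
Function('g')(K) = Add(-3, Mul(-5, K)) (Function('g')(K) = Add(-3, Add(Mul(K, -2), Mul(-3, K))) = Add(-3, Add(Mul(-2, K), Mul(-3, K))) = Add(-3, Mul(-5, K)))
Add(-38634, Function('g')(Add(Mul(-3, u), L))) = Add(-38634, Add(-3, Mul(-5, Add(Mul(-3, -10), -4)))) = Add(-38634, Add(-3, Mul(-5, Add(30, -4)))) = Add(-38634, Add(-3, Mul(-5, 26))) = Add(-38634, Add(-3, -130)) = Add(-38634, -133) = -38767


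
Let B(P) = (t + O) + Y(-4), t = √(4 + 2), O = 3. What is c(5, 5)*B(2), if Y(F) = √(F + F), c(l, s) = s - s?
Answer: 0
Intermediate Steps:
c(l, s) = 0
Y(F) = √2*√F (Y(F) = √(2*F) = √2*√F)
t = √6 ≈ 2.4495
B(P) = 3 + √6 + 2*I*√2 (B(P) = (√6 + 3) + √2*√(-4) = (3 + √6) + √2*(2*I) = (3 + √6) + 2*I*√2 = 3 + √6 + 2*I*√2)
c(5, 5)*B(2) = 0*(3 + √6 + 2*I*√2) = 0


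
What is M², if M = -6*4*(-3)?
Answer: 5184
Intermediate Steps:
M = 72 (M = -24*(-3) = 72)
M² = 72² = 5184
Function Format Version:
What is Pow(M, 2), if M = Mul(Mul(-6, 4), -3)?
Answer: 5184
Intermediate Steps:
M = 72 (M = Mul(-24, -3) = 72)
Pow(M, 2) = Pow(72, 2) = 5184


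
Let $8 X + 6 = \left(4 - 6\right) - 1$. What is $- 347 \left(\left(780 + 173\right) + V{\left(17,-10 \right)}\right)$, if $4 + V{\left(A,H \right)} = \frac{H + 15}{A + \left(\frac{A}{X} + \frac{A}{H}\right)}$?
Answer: $- \frac{5754301}{17} \approx -3.3849 \cdot 10^{5}$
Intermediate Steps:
$X = - \frac{9}{8}$ ($X = - \frac{3}{4} + \frac{\left(4 - 6\right) - 1}{8} = - \frac{3}{4} + \frac{-2 - 1}{8} = - \frac{3}{4} + \frac{1}{8} \left(-3\right) = - \frac{3}{4} - \frac{3}{8} = - \frac{9}{8} \approx -1.125$)
$V{\left(A,H \right)} = -4 + \frac{15 + H}{\frac{A}{9} + \frac{A}{H}}$ ($V{\left(A,H \right)} = -4 + \frac{H + 15}{A + \left(\frac{A}{- \frac{9}{8}} + \frac{A}{H}\right)} = -4 + \frac{15 + H}{A + \left(A \left(- \frac{8}{9}\right) + \frac{A}{H}\right)} = -4 + \frac{15 + H}{A - \left(\frac{8 A}{9} - \frac{A}{H}\right)} = -4 + \frac{15 + H}{\frac{A}{9} + \frac{A}{H}}$)
$- 347 \left(\left(780 + 173\right) + V{\left(17,-10 \right)}\right) = - 347 \left(\left(780 + 173\right) + \frac{\left(-36\right) 17 + 9 \left(-10\right)^{2} + 135 \left(-10\right) - 68 \left(-10\right)}{17 \left(9 - 10\right)}\right) = - 347 \left(953 + \frac{-612 + 9 \cdot 100 - 1350 + 680}{17 \left(-1\right)}\right) = - 347 \left(953 + \frac{1}{17} \left(-1\right) \left(-612 + 900 - 1350 + 680\right)\right) = - 347 \left(953 + \frac{1}{17} \left(-1\right) \left(-382\right)\right) = - 347 \left(953 + \frac{382}{17}\right) = \left(-347\right) \frac{16583}{17} = - \frac{5754301}{17}$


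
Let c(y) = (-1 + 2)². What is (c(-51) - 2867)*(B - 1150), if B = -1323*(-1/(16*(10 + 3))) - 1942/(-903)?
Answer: 307233759835/93912 ≈ 3.2715e+6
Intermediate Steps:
c(y) = 1 (c(y) = 1² = 1)
B = 1598605/187824 (B = -1323/((-16*13)) - 1942*(-1/903) = -1323/(-208) + 1942/903 = -1323*(-1/208) + 1942/903 = 1323/208 + 1942/903 = 1598605/187824 ≈ 8.5112)
(c(-51) - 2867)*(B - 1150) = (1 - 2867)*(1598605/187824 - 1150) = -2866*(-214398995/187824) = 307233759835/93912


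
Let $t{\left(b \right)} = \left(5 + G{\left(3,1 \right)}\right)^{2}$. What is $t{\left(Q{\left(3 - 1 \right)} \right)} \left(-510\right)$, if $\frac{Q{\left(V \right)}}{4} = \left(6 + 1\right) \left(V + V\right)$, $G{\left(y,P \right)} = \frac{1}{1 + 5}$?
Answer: $- \frac{81685}{6} \approx -13614.0$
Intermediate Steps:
$G{\left(y,P \right)} = \frac{1}{6}$
$Q{\left(V \right)} = 56 V$ ($Q{\left(V \right)} = 4 \left(6 + 1\right) \left(V + V\right) = 4 \cdot 7 \cdot 2 V = 4 \cdot 14 V = 56 V$)
$t{\left(b \right)} = \frac{961}{36}$ ($t{\left(b \right)} = \left(5 + \frac{1}{6}\right)^{2} = \left(\frac{31}{6}\right)^{2} = \frac{961}{36}$)
$t{\left(Q{\left(3 - 1 \right)} \right)} \left(-510\right) = \frac{961}{36} \left(-510\right) = - \frac{81685}{6}$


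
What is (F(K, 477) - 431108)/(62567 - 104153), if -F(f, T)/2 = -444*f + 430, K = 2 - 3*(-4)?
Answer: 209768/20793 ≈ 10.088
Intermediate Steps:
K = 14 (K = 2 + 12 = 14)
F(f, T) = -860 + 888*f (F(f, T) = -2*(-444*f + 430) = -2*(430 - 444*f) = -860 + 888*f)
(F(K, 477) - 431108)/(62567 - 104153) = ((-860 + 888*14) - 431108)/(62567 - 104153) = ((-860 + 12432) - 431108)/(-41586) = (11572 - 431108)*(-1/41586) = -419536*(-1/41586) = 209768/20793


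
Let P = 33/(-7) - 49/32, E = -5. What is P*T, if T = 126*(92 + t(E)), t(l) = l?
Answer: -1095417/16 ≈ -68464.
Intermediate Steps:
T = 10962 (T = 126*(92 - 5) = 126*87 = 10962)
P = -1399/224 (P = 33*(-1/7) - 49*1/32 = -33/7 - 49/32 = -1399/224 ≈ -6.2455)
P*T = -1399/224*10962 = -1095417/16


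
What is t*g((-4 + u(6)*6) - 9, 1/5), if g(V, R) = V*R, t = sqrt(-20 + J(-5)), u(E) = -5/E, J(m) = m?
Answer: -18*I ≈ -18.0*I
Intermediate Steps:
t = 5*I (t = sqrt(-20 - 5) = sqrt(-25) = 5*I ≈ 5.0*I)
g(V, R) = R*V
t*g((-4 + u(6)*6) - 9, 1/5) = (5*I)*(((-4 - 5/6*6) - 9)/5) = (5*I)*(((-4 - 5) - 9)/5) = (5*I)*((-9 - 9)/5) = (5*I)*((1/5)*(-18)) = (5*I)*(-18/5) = -18*I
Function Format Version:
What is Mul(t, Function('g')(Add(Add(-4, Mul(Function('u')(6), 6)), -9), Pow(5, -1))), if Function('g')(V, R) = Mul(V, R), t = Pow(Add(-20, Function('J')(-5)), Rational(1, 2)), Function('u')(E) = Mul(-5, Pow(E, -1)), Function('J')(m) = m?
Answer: Mul(-18, I) ≈ Mul(-18.000, I)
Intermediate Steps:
t = Mul(5, I) (t = Pow(Add(-20, -5), Rational(1, 2)) = Pow(-25, Rational(1, 2)) = Mul(5, I) ≈ Mul(5.0000, I))
Function('g')(V, R) = Mul(R, V)
Mul(t, Function('g')(Add(Add(-4, Mul(Function('u')(6), 6)), -9), Pow(5, -1))) = Mul(Mul(5, I), Mul(Pow(5, -1), Add(Add(-4, Mul(Mul(-5, Pow(6, -1)), 6)), -9))) = Mul(Mul(5, I), Mul(Rational(1, 5), Add(Add(-4, Mul(Mul(-5, Rational(1, 6)), 6)), -9))) = Mul(Mul(5, I), Mul(Rational(1, 5), Add(Add(-4, Mul(Rational(-5, 6), 6)), -9))) = Mul(Mul(5, I), Mul(Rational(1, 5), Add(Add(-4, -5), -9))) = Mul(Mul(5, I), Mul(Rational(1, 5), Add(-9, -9))) = Mul(Mul(5, I), Mul(Rational(1, 5), -18)) = Mul(Mul(5, I), Rational(-18, 5)) = Mul(-18, I)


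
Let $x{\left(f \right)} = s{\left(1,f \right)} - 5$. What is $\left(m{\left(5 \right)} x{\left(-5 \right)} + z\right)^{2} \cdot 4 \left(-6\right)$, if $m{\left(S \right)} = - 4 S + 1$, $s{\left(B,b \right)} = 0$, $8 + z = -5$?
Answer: $-161376$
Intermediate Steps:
$z = -13$ ($z = -8 - 5 = -13$)
$m{\left(S \right)} = 1 - 4 S$
$x{\left(f \right)} = -5$ ($x{\left(f \right)} = 0 - 5 = -5$)
$\left(m{\left(5 \right)} x{\left(-5 \right)} + z\right)^{2} \cdot 4 \left(-6\right) = \left(\left(1 - 20\right) \left(-5\right) - 13\right)^{2} \cdot 4 \left(-6\right) = \left(\left(-19\right) \left(-5\right) - 13\right)^{2} \cdot 4 \left(-6\right) = \left(95 - 13\right)^{2} \cdot 4 \left(-6\right) = 82^{2} \cdot 4 \left(-6\right) = 6724 \cdot 4 \left(-6\right) = 26896 \left(-6\right) = -161376$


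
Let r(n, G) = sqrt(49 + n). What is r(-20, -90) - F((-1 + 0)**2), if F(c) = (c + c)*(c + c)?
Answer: -4 + sqrt(29) ≈ 1.3852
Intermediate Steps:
F(c) = 4*c**2 (F(c) = (2*c)*(2*c) = 4*c**2)
r(-20, -90) - F((-1 + 0)**2) = sqrt(49 - 20) - 4*((-1 + 0)**2)**2 = sqrt(29) - 4*((-1)**2)**2 = sqrt(29) - 4*1**2 = sqrt(29) - 4 = -4 + sqrt(29)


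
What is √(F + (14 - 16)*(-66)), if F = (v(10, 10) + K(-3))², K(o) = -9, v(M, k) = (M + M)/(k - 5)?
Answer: √157 ≈ 12.530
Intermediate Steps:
v(M, k) = 2*M/(-5 + k) (v(M, k) = (2*M)/(-5 + k) = 2*M/(-5 + k))
F = 25 (F = (2*10/(-5 + 10) - 9)² = (2*10/5 - 9)² = (2*10*(⅕) - 9)² = (4 - 9)² = (-5)² = 25)
√(F + (14 - 16)*(-66)) = √(25 + (14 - 16)*(-66)) = √(25 - 2*(-66)) = √(25 + 132) = √157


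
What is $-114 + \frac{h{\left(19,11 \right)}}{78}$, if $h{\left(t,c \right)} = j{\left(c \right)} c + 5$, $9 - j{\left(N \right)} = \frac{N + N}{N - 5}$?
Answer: $- \frac{26485}{234} \approx -113.18$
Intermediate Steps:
$j{\left(N \right)} = 9 - \frac{2 N}{-5 + N}$ ($j{\left(N \right)} = 9 - \frac{N + N}{N - 5} = 9 - \frac{2 N}{-5 + N}$)
$h{\left(t,c \right)} = 5 + \frac{c \left(-45 + 7 c\right)}{-5 + c}$ ($h{\left(t,c \right)} = \frac{-45 + 7 c}{-5 + c} c + 5 = \frac{c \left(-45 + 7 c\right)}{-5 + c} + 5 = 5 + \frac{c \left(-45 + 7 c\right)}{-5 + c}$)
$-114 + \frac{h{\left(19,11 \right)}}{78} = -114 + \frac{\frac{1}{-5 + 11} \left(-25 - 440 + 7 \cdot 11^{2}\right)}{78} = -114 + \frac{-25 - 440 + 7 \cdot 121}{6} \cdot \frac{1}{78} = -114 + \frac{-25 - 440 + 847}{6} \cdot \frac{1}{78} = -114 + \frac{1}{6} \cdot 382 \cdot \frac{1}{78} = -114 + \frac{191}{3} \cdot \frac{1}{78} = -114 + \frac{191}{234} = - \frac{26485}{234}$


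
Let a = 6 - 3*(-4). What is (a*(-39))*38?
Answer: -26676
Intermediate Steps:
a = 18 (a = 6 + 12 = 18)
(a*(-39))*38 = (18*(-39))*38 = -702*38 = -26676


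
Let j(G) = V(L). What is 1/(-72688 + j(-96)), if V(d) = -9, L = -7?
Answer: -1/72697 ≈ -1.3756e-5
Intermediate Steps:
j(G) = -9
1/(-72688 + j(-96)) = 1/(-72688 - 9) = 1/(-72697) = -1/72697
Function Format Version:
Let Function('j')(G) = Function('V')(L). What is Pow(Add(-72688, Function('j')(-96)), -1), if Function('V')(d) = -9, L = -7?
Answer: Rational(-1, 72697) ≈ -1.3756e-5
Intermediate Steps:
Function('j')(G) = -9
Pow(Add(-72688, Function('j')(-96)), -1) = Pow(Add(-72688, -9), -1) = Pow(-72697, -1) = Rational(-1, 72697)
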